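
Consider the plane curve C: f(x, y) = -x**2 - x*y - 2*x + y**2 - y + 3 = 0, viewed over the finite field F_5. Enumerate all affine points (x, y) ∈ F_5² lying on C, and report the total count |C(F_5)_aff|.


Affine F_5-points: {(0, 2), (0, 4), (1, 0), (1, 2), (2, 0), (2, 3), (3, 1), (3, 3), (4, 1), (4, 4)}; count = 10.

For each of the 25 pairs (x, y) ∈ F_5², evaluate f(x, y) mod 5. Record the zeros.
  x = 0: [0↦3, 1↦3, 2↦0, 3↦4, 4↦0]  zeros at y ∈ {2, 4}
  x = 1: [0↦0, 1↦4, 2↦0, 3↦3, 4↦3]  zeros at y ∈ {0, 2}
  x = 2: [0↦0, 1↦3, 2↦3, 3↦0, 4↦4]  zeros at y ∈ {0, 3}
  x = 3: [0↦3, 1↦0, 2↦4, 3↦0, 4↦3]  zeros at y ∈ {1, 3}
  x = 4: [0↦4, 1↦0, 2↦3, 3↦3, 4↦0]  zeros at y ∈ {1, 4}
Collecting zeros: affine points = {(0, 2), (0, 4), (1, 0), (1, 2), (2, 0), (2, 3), (3, 1), (3, 3), (4, 1), (4, 4)}.
Total count |C(F_5)_aff| = 10.


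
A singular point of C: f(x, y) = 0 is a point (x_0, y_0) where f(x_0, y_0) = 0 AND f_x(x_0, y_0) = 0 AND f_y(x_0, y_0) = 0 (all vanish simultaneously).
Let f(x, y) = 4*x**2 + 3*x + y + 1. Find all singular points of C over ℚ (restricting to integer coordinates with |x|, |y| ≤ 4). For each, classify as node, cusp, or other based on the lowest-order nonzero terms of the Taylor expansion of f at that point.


No singular points in the scanned grid; C is smooth there.

Compute partial derivatives:
  f_x = 8*x + 3.
  f_y = 1.
f_y = 1 is a nonzero constant, so f_y never vanishes: no point (x, y) can satisfy f = f_x = f_y = 0. In particular no (x, y) ∈ {−4, ..., 4}² is singular; the curve is smooth.


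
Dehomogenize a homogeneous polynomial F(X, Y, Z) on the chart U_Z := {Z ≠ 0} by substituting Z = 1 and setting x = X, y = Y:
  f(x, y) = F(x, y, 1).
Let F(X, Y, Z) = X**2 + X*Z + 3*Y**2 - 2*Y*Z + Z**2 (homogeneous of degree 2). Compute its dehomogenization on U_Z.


f(x, y) = x**2 + x + 3*y**2 - 2*y + 1

On U_Z we set Z = 1. Each monomial c·X^i·Y^j·Z^k in F becomes c·x^i·y^j·1^k = c·x^i·y^j.
Substituting Z = 1: F(X, Y, 1) = x**2 + x + 3*y**2 - 2*y + 1.
Note: deg(f) ≤ deg(F) = 2; strict inequality happens when F is divisible by Z (lost terms).


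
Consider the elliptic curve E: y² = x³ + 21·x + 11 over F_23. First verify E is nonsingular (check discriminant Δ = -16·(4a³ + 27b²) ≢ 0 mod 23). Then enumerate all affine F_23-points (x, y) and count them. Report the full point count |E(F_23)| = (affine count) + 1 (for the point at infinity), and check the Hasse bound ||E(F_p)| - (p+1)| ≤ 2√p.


Affine points = {(3, 3), (3, 20), (6, 10), (6, 13), (7, 8), (7, 15), (8, 1), (8, 22), (9, 3), (9, 20), (10, 5), (10, 18), (11, 3), (11, 20), (12, 6), (12, 17), (14, 6), (14, 17), (16, 2), (16, 21), (19, 1), (19, 22), (20, 6), (20, 17), (22, 9), (22, 14)}; affine count = 26; |E(F_23)| = 27.

Discriminant check: Δ ∝ 4a³ + 27b² = 4·21³ + 27·11² = 4·9261 + 27·121 ≡ 15 (mod 23). Nonzero ⇒ E is nonsingular.
For each x ∈ F_23, compute rhs = x³ + 21·x + 11 mod 23, then count y ∈ F_23 with y² ≡ rhs.
  x = 0: rhs = 11, matching y values: none (0 points).
  x = 1: rhs = 10, matching y values: none (0 points).
  x = 2: rhs = 15, matching y values: none (0 points).
  x = 3: rhs = 9, matching y values: 3, 20 (2 points).
  x = 4: rhs = 21, matching y values: none (0 points).
  x = 5: rhs = 11, matching y values: none (0 points).
  x = 6: rhs = 8, matching y values: 10, 13 (2 points).
  x = 7: rhs = 18, matching y values: 8, 15 (2 points).
  x = 8: rhs = 1, matching y values: 1, 22 (2 points).
  x = 9: rhs = 9, matching y values: 3, 20 (2 points).
  x = 10: rhs = 2, matching y values: 5, 18 (2 points).
  x = 11: rhs = 9, matching y values: 3, 20 (2 points).
  x = 12: rhs = 13, matching y values: 6, 17 (2 points).
  x = 13: rhs = 20, matching y values: none (0 points).
  x = 14: rhs = 13, matching y values: 6, 17 (2 points).
  x = 15: rhs = 21, matching y values: none (0 points).
  x = 16: rhs = 4, matching y values: 2, 21 (2 points).
  x = 17: rhs = 14, matching y values: none (0 points).
  x = 18: rhs = 11, matching y values: none (0 points).
  x = 19: rhs = 1, matching y values: 1, 22 (2 points).
  x = 20: rhs = 13, matching y values: 6, 17 (2 points).
  x = 21: rhs = 7, matching y values: none (0 points).
  x = 22: rhs = 12, matching y values: 9, 14 (2 points).
Total affine count: 26.
Full point count |E(F_23)| = 26 + 1 = 27.
Hasse bound: |27 − (23+1)| = |3| = 3 ≤ 2√23 ≈ 9.5917 ✓.


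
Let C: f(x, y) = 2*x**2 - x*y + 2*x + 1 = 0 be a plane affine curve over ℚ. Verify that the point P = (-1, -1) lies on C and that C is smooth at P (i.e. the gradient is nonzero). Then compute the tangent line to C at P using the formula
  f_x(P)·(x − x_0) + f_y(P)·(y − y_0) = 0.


Tangent line at P: -x + y = 0.

Step 1: f(-1, -1) = 0, so P lies on C.
Step 2: partial derivatives
  f_x(x, y) = 4*x - y + 2, f_y(x, y) = -x.
  f_x(P) = -1, f_y(P) = 1 (gradient nonzero, so P is smooth).
Step 3: tangent line at P: -1·(x − -1) + 1·(y − -1) = 0.
Expanding: -x + y = 0.


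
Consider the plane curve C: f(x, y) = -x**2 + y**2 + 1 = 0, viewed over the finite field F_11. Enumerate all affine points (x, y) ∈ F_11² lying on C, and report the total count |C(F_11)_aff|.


Affine F_11-points: {(1, 0), (2, 5), (2, 6), (4, 2), (4, 9), (7, 2), (7, 9), (9, 5), (9, 6), (10, 0)}; count = 10.

For each of the 121 pairs (x, y) ∈ F_11², evaluate f(x, y) mod 11. Record the zeros.
  x = 0: [0↦1, 1↦2, 2↦5, 3↦10, 4↦6, 5↦4, 6↦4, 7↦6, 8↦10, 9↦5, 10↦2]  zeros at y ∈ ∅
  x = 1: [0↦0, 1↦1, 2↦4, 3↦9, 4↦5, 5↦3, 6↦3, 7↦5, 8↦9, 9↦4, 10↦1]  zeros at y ∈ {0}
  x = 2: [0↦8, 1↦9, 2↦1, 3↦6, 4↦2, 5↦0, 6↦0, 7↦2, 8↦6, 9↦1, 10↦9]  zeros at y ∈ {5, 6}
  x = 3: [0↦3, 1↦4, 2↦7, 3↦1, 4↦8, 5↦6, 6↦6, 7↦8, 8↦1, 9↦7, 10↦4]  zeros at y ∈ ∅
  x = 4: [0↦7, 1↦8, 2↦0, 3↦5, 4↦1, 5↦10, 6↦10, 7↦1, 8↦5, 9↦0, 10↦8]  zeros at y ∈ {2, 9}
  x = 5: [0↦9, 1↦10, 2↦2, 3↦7, 4↦3, 5↦1, 6↦1, 7↦3, 8↦7, 9↦2, 10↦10]  zeros at y ∈ ∅
  x = 6: [0↦9, 1↦10, 2↦2, 3↦7, 4↦3, 5↦1, 6↦1, 7↦3, 8↦7, 9↦2, 10↦10]  zeros at y ∈ ∅
  x = 7: [0↦7, 1↦8, 2↦0, 3↦5, 4↦1, 5↦10, 6↦10, 7↦1, 8↦5, 9↦0, 10↦8]  zeros at y ∈ {2, 9}
  x = 8: [0↦3, 1↦4, 2↦7, 3↦1, 4↦8, 5↦6, 6↦6, 7↦8, 8↦1, 9↦7, 10↦4]  zeros at y ∈ ∅
  x = 9: [0↦8, 1↦9, 2↦1, 3↦6, 4↦2, 5↦0, 6↦0, 7↦2, 8↦6, 9↦1, 10↦9]  zeros at y ∈ {5, 6}
  x = 10: [0↦0, 1↦1, 2↦4, 3↦9, 4↦5, 5↦3, 6↦3, 7↦5, 8↦9, 9↦4, 10↦1]  zeros at y ∈ {0}
Collecting zeros: affine points = {(1, 0), (2, 5), (2, 6), (4, 2), (4, 9), (7, 2), (7, 9), (9, 5), (9, 6), (10, 0)}.
Total count |C(F_11)_aff| = 10.


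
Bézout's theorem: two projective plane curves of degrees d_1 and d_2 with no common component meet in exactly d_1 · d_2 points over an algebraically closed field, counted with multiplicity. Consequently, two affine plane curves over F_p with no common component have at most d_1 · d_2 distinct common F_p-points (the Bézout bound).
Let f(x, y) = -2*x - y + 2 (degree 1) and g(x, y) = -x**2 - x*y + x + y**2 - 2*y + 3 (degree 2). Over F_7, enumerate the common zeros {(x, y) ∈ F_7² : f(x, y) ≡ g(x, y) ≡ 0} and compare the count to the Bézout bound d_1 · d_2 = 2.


Common zeros: {(4, 1)}; count = 1; Bézout bound = 2.

deg(f) = 1, deg(g) = 2, so Bézout bound = 2.
Scan x ∈ F_7. For each x, list the y ∈ F_7 with f(x, y) ≡ 0 and those with g(x, y) ≡ 0 (mod 7); the common zeros in that column are the intersection.
  x = 0: f ≡ 0 at y ∈ {2}; g ≡ 0 at y ∈ ∅; common: ∅.
  x = 1: f ≡ 0 at y ∈ {0}; g ≡ 0 at y ∈ {4, 6}; common: ∅.
  x = 2: f ≡ 0 at y ∈ {5}; g ≡ 0 at y ∈ ∅; common: ∅.
  x = 3: f ≡ 0 at y ∈ {3}; g ≡ 0 at y ∈ {1, 4}; common: ∅.
  x = 4: f ≡ 0 at y ∈ {1}; g ≡ 0 at y ∈ {1, 5}; common: {1}.
  x = 5: f ≡ 0 at y ∈ {6}; g ≡ 0 at y ∈ ∅; common: ∅.
  x = 6: f ≡ 0 at y ∈ {4}; g ≡ 0 at y ∈ {3, 5}; common: ∅.
Collecting: common zeros = {(4, 1)}, so the count is 1.
Comparison with the Bézout bound: 1 ≤ 2 = deg(f)·deg(g), as expected for curves with no common component (the affine F_7-count falls short of the bound because intersections may lie at infinity, over extension fields, or carry multiplicity).


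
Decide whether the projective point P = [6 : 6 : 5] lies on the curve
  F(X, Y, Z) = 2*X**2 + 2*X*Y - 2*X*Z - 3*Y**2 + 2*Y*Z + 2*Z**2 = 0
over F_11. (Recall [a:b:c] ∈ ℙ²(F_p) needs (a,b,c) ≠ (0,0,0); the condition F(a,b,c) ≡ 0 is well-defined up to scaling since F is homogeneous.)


F(6,6,5) ≡ 9 (mod 11); P is NOT on the curve.

Evaluate F(6, 6, 5) term-by-term (mod 11).
  2*X**2 ↦ 2·36·1·1 = 72
  2*X*Y ↦ 2·6·6·1 = 72
  -2*X*Z ↦ -2·6·1·5 = -60
  -3*Y**2 ↦ -3·1·36·1 = -108
  2*Y*Z ↦ 2·1·6·5 = 60
  2*Z**2 ↦ 2·1·1·25 = 50
Sum: F(6, 6, 5) = (72) + (72) + (-60) + (-108) + (60) + (50) = 86.
Reducing mod 11: 86 ≡ 9 (mod 11).
Since F(a, b, c) ≡ 9 ≠ 0 (mod 11), P does NOT lie on the curve.


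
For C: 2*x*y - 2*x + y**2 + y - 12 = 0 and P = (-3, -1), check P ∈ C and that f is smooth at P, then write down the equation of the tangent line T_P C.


Tangent line at P: -4*x - 7*y - 19 = 0.

Step 1: f(-3, -1) = 0, so P lies on C.
Step 2: partial derivatives
  f_x(x, y) = 2*y - 2, f_y(x, y) = 2*x + 2*y + 1.
  f_x(P) = -4, f_y(P) = -7 (gradient nonzero, so P is smooth).
Step 3: tangent line at P: -4·(x − -3) + -7·(y − -1) = 0.
Expanding: -4*x - 7*y - 19 = 0.


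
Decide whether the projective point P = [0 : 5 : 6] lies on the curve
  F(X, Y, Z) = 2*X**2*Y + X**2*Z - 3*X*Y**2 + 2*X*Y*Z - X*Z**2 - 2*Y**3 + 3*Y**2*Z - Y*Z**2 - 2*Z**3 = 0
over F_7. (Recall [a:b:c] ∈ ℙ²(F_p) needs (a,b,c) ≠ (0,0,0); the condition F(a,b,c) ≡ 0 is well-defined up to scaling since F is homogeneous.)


F(0,5,6) ≡ 1 (mod 7); P is NOT on the curve.

Evaluate F(0, 5, 6) term-by-term (mod 7).
  2*X**2*Y ↦ 2·0·5·1 = 0
  X**2*Z ↦ 1·0·1·6 = 0
  -3*X*Y**2 ↦ -3·0·25·1 = 0
  2*X*Y*Z ↦ 2·0·5·6 = 0
  -X*Z**2 ↦ -1·0·1·36 = 0
  -2*Y**3 ↦ -2·1·125·1 = -250
  3*Y**2*Z ↦ 3·1·25·6 = 450
  -Y*Z**2 ↦ -1·1·5·36 = -180
  -2*Z**3 ↦ -2·1·1·216 = -432
Sum: F(0, 5, 6) = (0) + (0) + (0) + (0) + (0) + (-250) + (450) + (-180) + (-432) = -412.
Reducing mod 7: -412 ≡ 1 (mod 7).
Since F(a, b, c) ≡ 1 ≠ 0 (mod 7), P does NOT lie on the curve.


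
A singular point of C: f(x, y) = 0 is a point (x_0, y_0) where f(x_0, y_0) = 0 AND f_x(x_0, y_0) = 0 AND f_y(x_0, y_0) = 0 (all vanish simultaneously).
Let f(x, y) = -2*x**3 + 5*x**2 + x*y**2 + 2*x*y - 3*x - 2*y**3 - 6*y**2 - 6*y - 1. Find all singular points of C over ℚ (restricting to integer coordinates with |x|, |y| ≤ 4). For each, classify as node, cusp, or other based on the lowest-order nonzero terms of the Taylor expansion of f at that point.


Singular points: {(1, -1)}; classification: node.

Compute partial derivatives:
  f_x = -6*x**2 + 10*x + y**2 + 2*y - 3.
  f_y = 2*x*y + 2*x - 6*y**2 - 12*y - 6.
Scan x_0 ∈ {−4, ..., 4}. For each x_0, f_y(x_0, y) is a polynomial in y; find its integer roots y ∈ {−4, ..., 4}, then test f_x and f at those candidates.
  x = -4: f_y(-4, y) = -6*y**2 - 20*y - 14; vanishes at y ∈ {-1}. (-4, -1): f_x = -140 ≠ 0.
  x = -3: f_y(-3, y) = -6*y**2 - 18*y - 12; vanishes at y ∈ {-2, -1}. (-3, -2): f_x = -87 ≠ 0; (-3, -1): f_x = -88 ≠ 0.
  x = -2: f_y(-2, y) = -6*y**2 - 16*y - 10; vanishes at y ∈ {-1}. (-2, -1): f_x = -48 ≠ 0.
  x = -1: f_y(-1, y) = -6*y**2 - 14*y - 8; vanishes at y ∈ {-1}. (-1, -1): f_x = -20 ≠ 0.
  x = 0: f_y(0, y) = -6*y**2 - 12*y - 6; vanishes at y ∈ {-1}. (0, -1): f_x = -4 ≠ 0.
  x = 1: f_y(1, y) = -6*y**2 - 10*y - 4; vanishes at y ∈ {-1}. (1, -1): f_x = 0, f = 0 — SINGULAR.
  x = 2: f_y(2, y) = -6*y**2 - 8*y - 2; vanishes at y ∈ {-1}. (2, -1): f_x = -8 ≠ 0.
  x = 3: f_y(3, y) = -6*y**2 - 6*y; vanishes at y ∈ {-1, 0}. (3, -1): f_x = -28 ≠ 0; (3, 0): f_x = -27 ≠ 0.
  x = 4: f_y(4, y) = -6*y**2 - 4*y + 2; vanishes at y ∈ {-1}. (4, -1): f_x = -60 ≠ 0.
Only singular point on the grid: (1, -1).
Classify: substitute x = 1 + u, y = -1 + v and expand: f = -2*u**3 - u**2 + u*v**2 - 2*v**3 + v**2.
No constant or linear terms (consistent with a singular point). Quadratic part: -u**2 + v**2. Cubic part: -2*u**3 + u*v**2 - 2*v**3.
The quadratic part v**2 - u**2 = (v − u)(v + u) splits into two distinct linear factors, so there are two distinct tangent lines y − -1 = ±(x − 1) — this is a node (ordinary double point).
Classification: node.


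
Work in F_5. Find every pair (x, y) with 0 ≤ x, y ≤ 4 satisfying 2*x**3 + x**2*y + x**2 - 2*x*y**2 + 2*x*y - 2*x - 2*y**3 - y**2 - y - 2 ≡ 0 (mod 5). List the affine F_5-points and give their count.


Affine F_5-points: {(0, 4), (1, 2), (3, 0), (3, 1), (3, 3)}; count = 5.

For each of the 25 pairs (x, y) ∈ F_5², evaluate f(x, y) mod 5. Record the zeros.
  x = 0: [0↦3, 1↦4, 2↦1, 3↦2, 4↦0]  zeros at y ∈ {4}
  x = 1: [0↦4, 1↦1, 2↦0, 3↦4, 4↦1]  zeros at y ∈ {2}
  x = 2: [0↦4, 1↦4, 2↦2, 3↦1, 4↦4]  zeros at y ∈ ∅
  x = 3: [0↦0, 1↦0, 2↦4, 3↦0, 4↦1]  zeros at y ∈ {0, 1, 3}
  x = 4: [0↦4, 1↦1, 2↦3, 3↦3, 4↦4]  zeros at y ∈ ∅
Collecting zeros: affine points = {(0, 4), (1, 2), (3, 0), (3, 1), (3, 3)}.
Total count |C(F_5)_aff| = 5.


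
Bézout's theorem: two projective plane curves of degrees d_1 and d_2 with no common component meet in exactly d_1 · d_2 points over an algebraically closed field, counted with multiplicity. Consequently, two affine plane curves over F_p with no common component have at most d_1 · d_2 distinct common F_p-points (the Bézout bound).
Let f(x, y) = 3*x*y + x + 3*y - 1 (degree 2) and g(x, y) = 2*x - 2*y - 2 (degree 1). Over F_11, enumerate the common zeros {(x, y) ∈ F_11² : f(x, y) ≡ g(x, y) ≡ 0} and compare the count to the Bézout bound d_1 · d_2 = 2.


Common zeros: {(1, 0), (6, 5)}; count = 2; Bézout bound = 2.

deg(f) = 2, deg(g) = 1, so Bézout bound = 2.
Scan x ∈ F_11. For each x, list the y ∈ F_11 with f(x, y) ≡ 0 and those with g(x, y) ≡ 0 (mod 11); the common zeros in that column are the intersection.
  x = 0: f ≡ 0 at y ∈ {4}; g ≡ 0 at y ∈ {10}; common: ∅.
  x = 1: f ≡ 0 at y ∈ {0}; g ≡ 0 at y ∈ {0}; common: {0}.
  x = 2: f ≡ 0 at y ∈ {6}; g ≡ 0 at y ∈ {1}; common: ∅.
  x = 3: f ≡ 0 at y ∈ {9}; g ≡ 0 at y ∈ {2}; common: ∅.
  x = 4: f ≡ 0 at y ∈ {2}; g ≡ 0 at y ∈ {3}; common: ∅.
  x = 5: f ≡ 0 at y ∈ {1}; g ≡ 0 at y ∈ {4}; common: ∅.
  x = 6: f ≡ 0 at y ∈ {5}; g ≡ 0 at y ∈ {5}; common: {5}.
  x = 7: f ≡ 0 at y ∈ {8}; g ≡ 0 at y ∈ {6}; common: ∅.
  x = 8: f ≡ 0 at y ∈ {3}; g ≡ 0 at y ∈ {7}; common: ∅.
  x = 9: f ≡ 0 at y ∈ {10}; g ≡ 0 at y ∈ {8}; common: ∅.
  x = 10: f ≡ 0 at y ∈ ∅; g ≡ 0 at y ∈ {9}; common: ∅.
Collecting: common zeros = {(1, 0), (6, 5)}, so the count is 2.
Comparison with the Bézout bound: 2 ≤ 2 = deg(f)·deg(g), as expected for curves with no common component (the bound is attained).


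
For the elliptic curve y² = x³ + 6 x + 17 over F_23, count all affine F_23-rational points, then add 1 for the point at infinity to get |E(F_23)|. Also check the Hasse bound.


Affine points = {(1, 1), (1, 22), (3, 4), (3, 19), (4, 6), (4, 17), (6, 4), (6, 19), (8, 5), (8, 18), (9, 8), (9, 15), (12, 0), (14, 4), (14, 19), (15, 3), (15, 20), (16, 0), (17, 8), (17, 15), (18, 0), (20, 8), (20, 15)}; affine count = 23; |E(F_23)| = 24.

Discriminant check: Δ ∝ 4a³ + 27b² = 4·6³ + 27·17² = 4·216 + 27·289 ≡ 19 (mod 23). Nonzero ⇒ E is nonsingular.
For each x ∈ F_23, compute rhs = x³ + 6·x + 17 mod 23, then count y ∈ F_23 with y² ≡ rhs.
  x = 0: rhs = 17, matching y values: none (0 points).
  x = 1: rhs = 1, matching y values: 1, 22 (2 points).
  x = 2: rhs = 14, matching y values: none (0 points).
  x = 3: rhs = 16, matching y values: 4, 19 (2 points).
  x = 4: rhs = 13, matching y values: 6, 17 (2 points).
  x = 5: rhs = 11, matching y values: none (0 points).
  x = 6: rhs = 16, matching y values: 4, 19 (2 points).
  x = 7: rhs = 11, matching y values: none (0 points).
  x = 8: rhs = 2, matching y values: 5, 18 (2 points).
  x = 9: rhs = 18, matching y values: 8, 15 (2 points).
  x = 10: rhs = 19, matching y values: none (0 points).
  x = 11: rhs = 11, matching y values: none (0 points).
  x = 12: rhs = 0, matching y values: 0 (1 points).
  x = 13: rhs = 15, matching y values: none (0 points).
  x = 14: rhs = 16, matching y values: 4, 19 (2 points).
  x = 15: rhs = 9, matching y values: 3, 20 (2 points).
  x = 16: rhs = 0, matching y values: 0 (1 points).
  x = 17: rhs = 18, matching y values: 8, 15 (2 points).
  x = 18: rhs = 0, matching y values: 0 (1 points).
  x = 19: rhs = 21, matching y values: none (0 points).
  x = 20: rhs = 18, matching y values: 8, 15 (2 points).
  x = 21: rhs = 20, matching y values: none (0 points).
  x = 22: rhs = 10, matching y values: none (0 points).
Total affine count: 23.
Full point count |E(F_23)| = 23 + 1 = 24.
Hasse bound: |24 − (23+1)| = |0| = 0 ≤ 2√23 ≈ 9.5917 ✓.


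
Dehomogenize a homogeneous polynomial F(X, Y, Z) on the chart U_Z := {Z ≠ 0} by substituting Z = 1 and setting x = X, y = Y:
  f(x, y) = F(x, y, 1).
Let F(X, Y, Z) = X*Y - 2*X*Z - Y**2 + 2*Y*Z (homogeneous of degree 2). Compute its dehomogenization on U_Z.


f(x, y) = x*y - 2*x - y**2 + 2*y

On U_Z we set Z = 1. Each monomial c·X^i·Y^j·Z^k in F becomes c·x^i·y^j·1^k = c·x^i·y^j.
Substituting Z = 1: F(X, Y, 1) = x*y - 2*x - y**2 + 2*y.
Note: deg(f) ≤ deg(F) = 2; strict inequality happens when F is divisible by Z (lost terms).


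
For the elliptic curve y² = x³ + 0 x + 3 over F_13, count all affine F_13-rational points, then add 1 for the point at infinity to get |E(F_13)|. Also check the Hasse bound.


Affine points = {(0, 4), (0, 9), (1, 2), (1, 11), (3, 2), (3, 11), (9, 2), (9, 11)}; affine count = 8; |E(F_13)| = 9.

Discriminant check: Δ ∝ 4a³ + 27b² = 4·0³ + 27·3² = 4·0 + 27·9 ≡ 9 (mod 13). Nonzero ⇒ E is nonsingular.
For each x ∈ F_13, compute rhs = x³ + 0·x + 3 mod 13, then count y ∈ F_13 with y² ≡ rhs.
  x = 0: rhs = 3, matching y values: 4, 9 (2 points).
  x = 1: rhs = 4, matching y values: 2, 11 (2 points).
  x = 2: rhs = 11, matching y values: none (0 points).
  x = 3: rhs = 4, matching y values: 2, 11 (2 points).
  x = 4: rhs = 2, matching y values: none (0 points).
  x = 5: rhs = 11, matching y values: none (0 points).
  x = 6: rhs = 11, matching y values: none (0 points).
  x = 7: rhs = 8, matching y values: none (0 points).
  x = 8: rhs = 8, matching y values: none (0 points).
  x = 9: rhs = 4, matching y values: 2, 11 (2 points).
  x = 10: rhs = 2, matching y values: none (0 points).
  x = 11: rhs = 8, matching y values: none (0 points).
  x = 12: rhs = 2, matching y values: none (0 points).
Total affine count: 8.
Full point count |E(F_13)| = 8 + 1 = 9.
Hasse bound: |9 − (13+1)| = |-5| = 5 ≤ 2√13 ≈ 7.2111 ✓.


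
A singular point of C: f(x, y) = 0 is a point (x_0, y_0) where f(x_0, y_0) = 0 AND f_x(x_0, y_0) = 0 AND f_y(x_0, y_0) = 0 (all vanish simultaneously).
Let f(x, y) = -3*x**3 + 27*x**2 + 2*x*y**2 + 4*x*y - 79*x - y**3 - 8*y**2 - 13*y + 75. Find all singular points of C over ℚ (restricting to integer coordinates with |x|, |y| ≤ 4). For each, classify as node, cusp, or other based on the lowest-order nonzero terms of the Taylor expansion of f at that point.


Singular points: {(3, -1)}; classification: cusp.

Compute partial derivatives:
  f_x = -9*x**2 + 54*x + 2*y**2 + 4*y - 79.
  f_y = 4*x*y + 4*x - 3*y**2 - 16*y - 13.
Scan x_0 ∈ {−4, ..., 4}. For each x_0, f_y(x_0, y) is a polynomial in y; find its integer roots y ∈ {−4, ..., 4}, then test f_x and f at those candidates.
  x = -4: f_y(-4, y) = -3*y**2 - 32*y - 29; vanishes at y ∈ {-1}. (-4, -1): f_x = -441 ≠ 0.
  x = -3: f_y(-3, y) = -3*y**2 - 28*y - 25; vanishes at y ∈ {-1}. (-3, -1): f_x = -324 ≠ 0.
  x = -2: f_y(-2, y) = -3*y**2 - 24*y - 21; vanishes at y ∈ {-1}. (-2, -1): f_x = -225 ≠ 0.
  x = -1: f_y(-1, y) = -3*y**2 - 20*y - 17; vanishes at y ∈ {-1}. (-1, -1): f_x = -144 ≠ 0.
  x = 0: f_y(0, y) = -3*y**2 - 16*y - 13; vanishes at y ∈ {-1}. (0, -1): f_x = -81 ≠ 0.
  x = 1: f_y(1, y) = -3*y**2 - 12*y - 9; vanishes at y ∈ {-3, -1}. (1, -3): f_x = -28 ≠ 0; (1, -1): f_x = -36 ≠ 0.
  x = 2: f_y(2, y) = -3*y**2 - 8*y - 5; vanishes at y ∈ {-1}. (2, -1): f_x = -9 ≠ 0.
  x = 3: f_y(3, y) = -3*y**2 - 4*y - 1; vanishes at y ∈ {-1}. (3, -1): f_x = 0, f = 0 — SINGULAR.
  x = 4: f_y(4, y) = 3 - 3*y**2; vanishes at y ∈ {-1, 1}. (4, -1): f_x = -9 ≠ 0; (4, 1): f_x = -1 ≠ 0.
Only singular point on the grid: (3, -1).
Classify: substitute x = 3 + u, y = -1 + v and expand: f = -3*u**3 + 2*u*v**2 - v**3 + v**2.
No constant or linear terms (consistent with a singular point). Quadratic part: v**2. Cubic part: -3*u**3 + 2*u*v**2 - v**3.
The quadratic part v**2 is a perfect square, so there is a single (double) tangent line v = 0, i.e. y = -1. Restricting the cubic part to that line (v = 0) leaves -3*u**3 ≠ 0, so f is not divisible by v and the branch is v² ≈ 3*u**3 to lowest order — this is a cusp.
Classification: cusp.


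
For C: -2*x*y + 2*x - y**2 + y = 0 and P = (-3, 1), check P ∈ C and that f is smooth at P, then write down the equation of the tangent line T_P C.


Tangent line at P: 5*y - 5 = 0.

Step 1: f(-3, 1) = 0, so P lies on C.
Step 2: partial derivatives
  f_x(x, y) = 2 - 2*y, f_y(x, y) = -2*x - 2*y + 1.
  f_x(P) = 0, f_y(P) = 5 (gradient nonzero, so P is smooth).
Step 3: tangent line at P: 0·(x − -3) + 5·(y − 1) = 0.
Expanding: 5*y - 5 = 0.


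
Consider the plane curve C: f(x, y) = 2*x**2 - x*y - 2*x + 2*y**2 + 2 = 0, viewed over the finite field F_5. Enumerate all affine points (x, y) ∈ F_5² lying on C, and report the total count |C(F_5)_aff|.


Affine F_5-points: {(0, 2), (0, 3), (1, 4), (2, 2), (2, 4)}; count = 5.

For each of the 25 pairs (x, y) ∈ F_5², evaluate f(x, y) mod 5. Record the zeros.
  x = 0: [0↦2, 1↦4, 2↦0, 3↦0, 4↦4]  zeros at y ∈ {2, 3}
  x = 1: [0↦2, 1↦3, 2↦3, 3↦2, 4↦0]  zeros at y ∈ {4}
  x = 2: [0↦1, 1↦1, 2↦0, 3↦3, 4↦0]  zeros at y ∈ {2, 4}
  x = 3: [0↦4, 1↦3, 2↦1, 3↦3, 4↦4]  zeros at y ∈ ∅
  x = 4: [0↦1, 1↦4, 2↦1, 3↦2, 4↦2]  zeros at y ∈ ∅
Collecting zeros: affine points = {(0, 2), (0, 3), (1, 4), (2, 2), (2, 4)}.
Total count |C(F_5)_aff| = 5.


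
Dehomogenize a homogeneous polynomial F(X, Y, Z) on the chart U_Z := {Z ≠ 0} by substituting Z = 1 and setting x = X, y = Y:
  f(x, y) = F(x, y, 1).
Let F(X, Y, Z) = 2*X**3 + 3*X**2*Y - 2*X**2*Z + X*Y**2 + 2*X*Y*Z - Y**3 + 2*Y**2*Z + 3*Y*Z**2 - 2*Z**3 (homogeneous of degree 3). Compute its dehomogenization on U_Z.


f(x, y) = 2*x**3 + 3*x**2*y - 2*x**2 + x*y**2 + 2*x*y - y**3 + 2*y**2 + 3*y - 2

On U_Z we set Z = 1. Each monomial c·X^i·Y^j·Z^k in F becomes c·x^i·y^j·1^k = c·x^i·y^j.
Substituting Z = 1: F(X, Y, 1) = 2*x**3 + 3*x**2*y - 2*x**2 + x*y**2 + 2*x*y - y**3 + 2*y**2 + 3*y - 2.
Note: deg(f) ≤ deg(F) = 3; strict inequality happens when F is divisible by Z (lost terms).


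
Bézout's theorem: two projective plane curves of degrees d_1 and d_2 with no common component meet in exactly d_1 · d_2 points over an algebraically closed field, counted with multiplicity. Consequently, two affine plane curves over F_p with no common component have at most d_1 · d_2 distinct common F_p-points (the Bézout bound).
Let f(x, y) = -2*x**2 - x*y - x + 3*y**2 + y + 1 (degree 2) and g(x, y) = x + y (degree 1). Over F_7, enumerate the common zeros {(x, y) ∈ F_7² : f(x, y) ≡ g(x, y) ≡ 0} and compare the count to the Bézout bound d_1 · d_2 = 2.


Common zeros: ∅; count = 0; Bézout bound = 2.

deg(f) = 2, deg(g) = 1, so Bézout bound = 2.
Scan x ∈ F_7. For each x, list the y ∈ F_7 with f(x, y) ≡ 0 and those with g(x, y) ≡ 0 (mod 7); the common zeros in that column are the intersection.
  x = 0: f ≡ 0 at y ∈ ∅; g ≡ 0 at y ∈ {0}; common: ∅.
  x = 1: f ≡ 0 at y ∈ ∅; g ≡ 0 at y ∈ {6}; common: ∅.
  x = 2: f ≡ 0 at y ∈ {1, 4}; g ≡ 0 at y ∈ {5}; common: ∅.
  x = 3: f ≡ 0 at y ∈ ∅; g ≡ 0 at y ∈ {4}; common: ∅.
  x = 4: f ≡ 0 at y ∈ {0, 1}; g ≡ 0 at y ∈ {3}; common: ∅.
  x = 5: f ≡ 0 at y ∈ ∅; g ≡ 0 at y ∈ {2}; common: ∅.
  x = 6: f ≡ 0 at y ∈ {0, 4}; g ≡ 0 at y ∈ {1}; common: ∅.
Collecting: common zeros = ∅, so the count is 0.
Comparison with the Bézout bound: 0 ≤ 2 = deg(f)·deg(g), as expected for curves with no common component (the affine F_7-count falls short of the bound because intersections may lie at infinity, over extension fields, or carry multiplicity).


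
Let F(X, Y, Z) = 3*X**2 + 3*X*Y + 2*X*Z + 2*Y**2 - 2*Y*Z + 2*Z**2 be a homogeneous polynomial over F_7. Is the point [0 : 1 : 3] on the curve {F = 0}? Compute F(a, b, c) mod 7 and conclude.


F(0,1,3) ≡ 0 (mod 7); P is on the curve.

Evaluate F(0, 1, 3) term-by-term (mod 7).
  3*X**2 ↦ 3·0·1·1 = 0
  3*X*Y ↦ 3·0·1·1 = 0
  2*X*Z ↦ 2·0·1·3 = 0
  2*Y**2 ↦ 2·1·1·1 = 2
  -2*Y*Z ↦ -2·1·1·3 = -6
  2*Z**2 ↦ 2·1·1·9 = 18
Sum: F(0, 1, 3) = (0) + (0) + (0) + (2) + (-6) + (18) = 14.
Reducing mod 7: 14 ≡ 0 (mod 7).
Since F(a, b, c) ≡ 0 (mod 7), P lies on the curve.


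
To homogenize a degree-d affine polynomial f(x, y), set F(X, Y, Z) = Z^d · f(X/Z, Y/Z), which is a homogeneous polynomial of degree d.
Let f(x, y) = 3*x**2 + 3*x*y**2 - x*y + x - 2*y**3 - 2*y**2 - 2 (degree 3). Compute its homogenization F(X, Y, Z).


F(X, Y, Z) = 3*X**2*Z + 3*X*Y**2 - X*Y*Z + X*Z**2 - 2*Y**3 - 2*Y**2*Z - 2*Z**3

deg(f) = 3.
Substitute x = X/Z, y = Y/Z into f, then multiply by Z^3.
  monomial 3·x^2·y^0 ↦ 3·X^2·Y^0·Z^1.
  monomial 3·x^1·y^2 ↦ 3·X^1·Y^2·Z^0.
  monomial -1·x^1·y^1 ↦ -1·X^1·Y^1·Z^1.
  monomial 1·x^1·y^0 ↦ 1·X^1·Y^0·Z^2.
  monomial -2·x^0·y^3 ↦ -2·X^0·Y^3·Z^0.
  monomial -2·x^0·y^2 ↦ -2·X^0·Y^2·Z^1.
  monomial -2·x^0·y^0 ↦ -2·X^0·Y^0·Z^3.
Collecting: F(X, Y, Z) = 3*X**2*Z + 3*X*Y**2 - X*Y*Z + X*Z**2 - 2*Y**3 - 2*Y**2*Z - 2*Z**3.


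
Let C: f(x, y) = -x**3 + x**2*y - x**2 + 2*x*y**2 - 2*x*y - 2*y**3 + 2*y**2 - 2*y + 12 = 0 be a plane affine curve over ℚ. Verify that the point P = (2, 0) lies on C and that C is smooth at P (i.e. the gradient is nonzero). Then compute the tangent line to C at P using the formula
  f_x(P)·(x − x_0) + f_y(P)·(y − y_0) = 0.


Tangent line at P: -16*x - 2*y + 32 = 0.

Step 1: f(2, 0) = 0, so P lies on C.
Step 2: partial derivatives
  f_x(x, y) = -3*x**2 + 2*x*y - 2*x + 2*y**2 - 2*y, f_y(x, y) = x**2 + 4*x*y - 2*x - 6*y**2 + 4*y - 2.
  f_x(P) = -16, f_y(P) = -2 (gradient nonzero, so P is smooth).
Step 3: tangent line at P: -16·(x − 2) + -2·(y − 0) = 0.
Expanding: -16*x - 2*y + 32 = 0.


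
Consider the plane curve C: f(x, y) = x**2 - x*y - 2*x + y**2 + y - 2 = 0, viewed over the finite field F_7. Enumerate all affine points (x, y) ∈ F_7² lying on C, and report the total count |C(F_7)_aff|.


Affine F_7-points: {(0, 1), (0, 5), (2, 2), (2, 6), (3, 1), (6, 6)}; count = 6.

For each of the 49 pairs (x, y) ∈ F_7², evaluate f(x, y) mod 7. Record the zeros.
  x = 0: [0↦5, 1↦0, 2↦4, 3↦3, 4↦4, 5↦0, 6↦5]  zeros at y ∈ {1, 5}
  x = 1: [0↦4, 1↦5, 2↦1, 3↦6, 4↦6, 5↦1, 6↦5]  zeros at y ∈ ∅
  x = 2: [0↦5, 1↦5, 2↦0, 3↦4, 4↦3, 5↦4, 6↦0]  zeros at y ∈ {2, 6}
  x = 3: [0↦1, 1↦0, 2↦1, 3↦4, 4↦2, 5↦2, 6↦4]  zeros at y ∈ {1}
  x = 4: [0↦6, 1↦4, 2↦4, 3↦6, 4↦3, 5↦2, 6↦3]  zeros at y ∈ ∅
  x = 5: [0↦6, 1↦3, 2↦2, 3↦3, 4↦6, 5↦4, 6↦4]  zeros at y ∈ ∅
  x = 6: [0↦1, 1↦4, 2↦2, 3↦2, 4↦4, 5↦1, 6↦0]  zeros at y ∈ {6}
Collecting zeros: affine points = {(0, 1), (0, 5), (2, 2), (2, 6), (3, 1), (6, 6)}.
Total count |C(F_7)_aff| = 6.


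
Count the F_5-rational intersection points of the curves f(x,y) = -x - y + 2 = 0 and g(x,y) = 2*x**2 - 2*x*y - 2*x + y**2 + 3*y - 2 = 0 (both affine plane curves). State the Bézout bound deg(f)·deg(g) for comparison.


Common zeros: {(1, 1)}; count = 1; Bézout bound = 2.

deg(f) = 1, deg(g) = 2, so Bézout bound = 2.
Scan x ∈ F_5. For each x, list the y ∈ F_5 with f(x, y) ≡ 0 and those with g(x, y) ≡ 0 (mod 5); the common zeros in that column are the intersection.
  x = 0: f ≡ 0 at y ∈ {2}; g ≡ 0 at y ∈ ∅; common: ∅.
  x = 1: f ≡ 0 at y ∈ {1}; g ≡ 0 at y ∈ {1, 3}; common: {1}.
  x = 2: f ≡ 0 at y ∈ {0}; g ≡ 0 at y ∈ ∅; common: ∅.
  x = 3: f ≡ 0 at y ∈ {4}; g ≡ 0 at y ∈ {0, 3}; common: ∅.
  x = 4: f ≡ 0 at y ∈ {3}; g ≡ 0 at y ∈ ∅; common: ∅.
Collecting: common zeros = {(1, 1)}, so the count is 1.
Comparison with the Bézout bound: 1 ≤ 2 = deg(f)·deg(g), as expected for curves with no common component (the affine F_5-count falls short of the bound because intersections may lie at infinity, over extension fields, or carry multiplicity).


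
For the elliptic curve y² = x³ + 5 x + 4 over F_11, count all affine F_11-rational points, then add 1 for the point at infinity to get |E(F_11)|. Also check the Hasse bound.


Affine points = {(0, 2), (0, 9), (2, 0), (4, 0), (5, 0), (10, 3), (10, 8)}; affine count = 7; |E(F_11)| = 8.

Discriminant check: Δ ∝ 4a³ + 27b² = 4·5³ + 27·4² = 4·125 + 27·16 ≡ 8 (mod 11). Nonzero ⇒ E is nonsingular.
For each x ∈ F_11, compute rhs = x³ + 5·x + 4 mod 11, then count y ∈ F_11 with y² ≡ rhs.
  x = 0: rhs = 4, matching y values: 2, 9 (2 points).
  x = 1: rhs = 10, matching y values: none (0 points).
  x = 2: rhs = 0, matching y values: 0 (1 points).
  x = 3: rhs = 2, matching y values: none (0 points).
  x = 4: rhs = 0, matching y values: 0 (1 points).
  x = 5: rhs = 0, matching y values: 0 (1 points).
  x = 6: rhs = 8, matching y values: none (0 points).
  x = 7: rhs = 8, matching y values: none (0 points).
  x = 8: rhs = 6, matching y values: none (0 points).
  x = 9: rhs = 8, matching y values: none (0 points).
  x = 10: rhs = 9, matching y values: 3, 8 (2 points).
Total affine count: 7.
Full point count |E(F_11)| = 7 + 1 = 8.
Hasse bound: |8 − (11+1)| = |-4| = 4 ≤ 2√11 ≈ 6.6332 ✓.


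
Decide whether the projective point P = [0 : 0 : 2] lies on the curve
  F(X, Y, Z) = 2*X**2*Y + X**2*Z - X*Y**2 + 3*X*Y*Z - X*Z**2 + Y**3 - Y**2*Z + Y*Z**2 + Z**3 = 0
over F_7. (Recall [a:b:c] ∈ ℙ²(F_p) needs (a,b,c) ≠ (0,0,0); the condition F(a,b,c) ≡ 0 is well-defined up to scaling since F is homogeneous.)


F(0,0,2) ≡ 1 (mod 7); P is NOT on the curve.

Evaluate F(0, 0, 2) term-by-term (mod 7).
  2*X**2*Y ↦ 2·0·0·1 = 0
  X**2*Z ↦ 1·0·1·2 = 0
  -X*Y**2 ↦ -1·0·0·1 = 0
  3*X*Y*Z ↦ 3·0·0·2 = 0
  -X*Z**2 ↦ -1·0·1·4 = 0
  Y**3 ↦ 1·1·0·1 = 0
  -Y**2*Z ↦ -1·1·0·2 = 0
  Y*Z**2 ↦ 1·1·0·4 = 0
  Z**3 ↦ 1·1·1·8 = 8
Sum: F(0, 0, 2) = (0) + (0) + (0) + (0) + (0) + (0) + (0) + (0) + (8) = 8.
Reducing mod 7: 8 ≡ 1 (mod 7).
Since F(a, b, c) ≡ 1 ≠ 0 (mod 7), P does NOT lie on the curve.


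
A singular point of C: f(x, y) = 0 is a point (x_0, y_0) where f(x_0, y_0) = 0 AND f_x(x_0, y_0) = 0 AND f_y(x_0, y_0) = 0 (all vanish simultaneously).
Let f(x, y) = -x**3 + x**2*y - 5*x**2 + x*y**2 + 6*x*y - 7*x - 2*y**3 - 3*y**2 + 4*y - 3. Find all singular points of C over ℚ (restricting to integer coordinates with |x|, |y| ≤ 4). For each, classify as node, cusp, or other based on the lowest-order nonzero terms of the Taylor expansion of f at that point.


Singular points: {(-2, -1)}; classification: cusp.

Compute partial derivatives:
  f_x = -3*x**2 + 2*x*y - 10*x + y**2 + 6*y - 7.
  f_y = x**2 + 2*x*y + 6*x - 6*y**2 - 6*y + 4.
Scan x_0 ∈ {−4, ..., 4}. For each x_0, f_y(x_0, y) is a polynomial in y; find its integer roots y ∈ {−4, ..., 4}, then test f_x and f at those candidates.
  x = -4: f_y(-4, y) = -6*y**2 - 14*y - 4; vanishes at y ∈ {-2}. (-4, -2): f_x = -7 ≠ 0.
  x = -3: f_y(-3, y) = -6*y**2 - 12*y - 5; no integer root y with |y| ≤ 4.
  x = -2: f_y(-2, y) = -6*y**2 - 10*y - 4; vanishes at y ∈ {-1}. (-2, -1): f_x = 0, f = 0 — SINGULAR.
  x = -1: f_y(-1, y) = -6*y**2 - 8*y - 1; no integer root y with |y| ≤ 4.
  x = 0: f_y(0, y) = -6*y**2 - 6*y + 4; no integer root y with |y| ≤ 4.
  x = 1: f_y(1, y) = -6*y**2 - 4*y + 11; no integer root y with |y| ≤ 4.
  x = 2: f_y(2, y) = -6*y**2 - 2*y + 20; vanishes at y ∈ {-2}. (2, -2): f_x = -55 ≠ 0.
  x = 3: f_y(3, y) = 31 - 6*y**2; no integer root y with |y| ≤ 4.
  x = 4: f_y(4, y) = -6*y**2 + 2*y + 44; no integer root y with |y| ≤ 4.
Only singular point on the grid: (-2, -1).
Classify: substitute x = -2 + u, y = -1 + v and expand: f = -u**3 + u**2*v + u*v**2 - 2*v**3 + v**2.
No constant or linear terms (consistent with a singular point). Quadratic part: v**2. Cubic part: -u**3 + u**2*v + u*v**2 - 2*v**3.
The quadratic part v**2 is a perfect square, so there is a single (double) tangent line v = 0, i.e. y = -1. Restricting the cubic part to that line (v = 0) leaves -u**3 ≠ 0, so f is not divisible by v and the branch is v² ≈ u**3 to lowest order — this is a cusp.
Classification: cusp.


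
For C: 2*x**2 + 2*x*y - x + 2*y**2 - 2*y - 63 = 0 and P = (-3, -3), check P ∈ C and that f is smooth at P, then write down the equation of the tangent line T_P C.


Tangent line at P: -19*x - 20*y - 117 = 0.

Step 1: f(-3, -3) = 0, so P lies on C.
Step 2: partial derivatives
  f_x(x, y) = 4*x + 2*y - 1, f_y(x, y) = 2*x + 4*y - 2.
  f_x(P) = -19, f_y(P) = -20 (gradient nonzero, so P is smooth).
Step 3: tangent line at P: -19·(x − -3) + -20·(y − -3) = 0.
Expanding: -19*x - 20*y - 117 = 0.


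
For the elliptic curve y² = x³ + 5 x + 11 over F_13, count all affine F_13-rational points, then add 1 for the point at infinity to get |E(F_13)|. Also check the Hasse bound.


Affine points = {(1, 2), (1, 11), (2, 4), (2, 9), (3, 1), (3, 12), (4, 2), (4, 11), (6, 6), (6, 7), (7, 5), (7, 8), (8, 2), (8, 11)}; affine count = 14; |E(F_13)| = 15.

Discriminant check: Δ ∝ 4a³ + 27b² = 4·5³ + 27·11² = 4·125 + 27·121 ≡ 10 (mod 13). Nonzero ⇒ E is nonsingular.
For each x ∈ F_13, compute rhs = x³ + 5·x + 11 mod 13, then count y ∈ F_13 with y² ≡ rhs.
  x = 0: rhs = 11, matching y values: none (0 points).
  x = 1: rhs = 4, matching y values: 2, 11 (2 points).
  x = 2: rhs = 3, matching y values: 4, 9 (2 points).
  x = 3: rhs = 1, matching y values: 1, 12 (2 points).
  x = 4: rhs = 4, matching y values: 2, 11 (2 points).
  x = 5: rhs = 5, matching y values: none (0 points).
  x = 6: rhs = 10, matching y values: 6, 7 (2 points).
  x = 7: rhs = 12, matching y values: 5, 8 (2 points).
  x = 8: rhs = 4, matching y values: 2, 11 (2 points).
  x = 9: rhs = 5, matching y values: none (0 points).
  x = 10: rhs = 8, matching y values: none (0 points).
  x = 11: rhs = 6, matching y values: none (0 points).
  x = 12: rhs = 5, matching y values: none (0 points).
Total affine count: 14.
Full point count |E(F_13)| = 14 + 1 = 15.
Hasse bound: |15 − (13+1)| = |1| = 1 ≤ 2√13 ≈ 7.2111 ✓.


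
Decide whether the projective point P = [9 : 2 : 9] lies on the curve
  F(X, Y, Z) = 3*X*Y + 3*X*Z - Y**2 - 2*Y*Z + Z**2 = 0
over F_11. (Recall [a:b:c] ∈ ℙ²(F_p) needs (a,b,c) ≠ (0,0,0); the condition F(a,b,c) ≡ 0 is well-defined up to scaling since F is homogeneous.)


F(9,2,9) ≡ 8 (mod 11); P is NOT on the curve.

Evaluate F(9, 2, 9) term-by-term (mod 11).
  3*X*Y ↦ 3·9·2·1 = 54
  3*X*Z ↦ 3·9·1·9 = 243
  -Y**2 ↦ -1·1·4·1 = -4
  -2*Y*Z ↦ -2·1·2·9 = -36
  Z**2 ↦ 1·1·1·81 = 81
Sum: F(9, 2, 9) = (54) + (243) + (-4) + (-36) + (81) = 338.
Reducing mod 11: 338 ≡ 8 (mod 11).
Since F(a, b, c) ≡ 8 ≠ 0 (mod 11), P does NOT lie on the curve.


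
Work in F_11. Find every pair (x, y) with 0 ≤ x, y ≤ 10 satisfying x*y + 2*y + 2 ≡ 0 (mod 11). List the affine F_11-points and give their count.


Affine F_11-points: {(0, 10), (1, 3), (2, 5), (3, 4), (4, 7), (5, 6), (6, 8), (7, 1), (8, 2), (10, 9)}; count = 10.

For each of the 121 pairs (x, y) ∈ F_11², evaluate f(x, y) mod 11. Record the zeros.
  x = 0: [0↦2, 1↦4, 2↦6, 3↦8, 4↦10, 5↦1, 6↦3, 7↦5, 8↦7, 9↦9, 10↦0]  zeros at y ∈ {10}
  x = 1: [0↦2, 1↦5, 2↦8, 3↦0, 4↦3, 5↦6, 6↦9, 7↦1, 8↦4, 9↦7, 10↦10]  zeros at y ∈ {3}
  x = 2: [0↦2, 1↦6, 2↦10, 3↦3, 4↦7, 5↦0, 6↦4, 7↦8, 8↦1, 9↦5, 10↦9]  zeros at y ∈ {5}
  x = 3: [0↦2, 1↦7, 2↦1, 3↦6, 4↦0, 5↦5, 6↦10, 7↦4, 8↦9, 9↦3, 10↦8]  zeros at y ∈ {4}
  x = 4: [0↦2, 1↦8, 2↦3, 3↦9, 4↦4, 5↦10, 6↦5, 7↦0, 8↦6, 9↦1, 10↦7]  zeros at y ∈ {7}
  x = 5: [0↦2, 1↦9, 2↦5, 3↦1, 4↦8, 5↦4, 6↦0, 7↦7, 8↦3, 9↦10, 10↦6]  zeros at y ∈ {6}
  x = 6: [0↦2, 1↦10, 2↦7, 3↦4, 4↦1, 5↦9, 6↦6, 7↦3, 8↦0, 9↦8, 10↦5]  zeros at y ∈ {8}
  x = 7: [0↦2, 1↦0, 2↦9, 3↦7, 4↦5, 5↦3, 6↦1, 7↦10, 8↦8, 9↦6, 10↦4]  zeros at y ∈ {1}
  x = 8: [0↦2, 1↦1, 2↦0, 3↦10, 4↦9, 5↦8, 6↦7, 7↦6, 8↦5, 9↦4, 10↦3]  zeros at y ∈ {2}
  x = 9: [0↦2, 1↦2, 2↦2, 3↦2, 4↦2, 5↦2, 6↦2, 7↦2, 8↦2, 9↦2, 10↦2]  zeros at y ∈ ∅
  x = 10: [0↦2, 1↦3, 2↦4, 3↦5, 4↦6, 5↦7, 6↦8, 7↦9, 8↦10, 9↦0, 10↦1]  zeros at y ∈ {9}
Collecting zeros: affine points = {(0, 10), (1, 3), (2, 5), (3, 4), (4, 7), (5, 6), (6, 8), (7, 1), (8, 2), (10, 9)}.
Total count |C(F_11)_aff| = 10.


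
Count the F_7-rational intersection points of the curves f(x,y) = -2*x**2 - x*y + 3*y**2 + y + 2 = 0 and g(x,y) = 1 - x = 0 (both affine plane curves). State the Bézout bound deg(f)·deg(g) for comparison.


Common zeros: {(1, 0)}; count = 1; Bézout bound = 2.

deg(f) = 2, deg(g) = 1, so Bézout bound = 2.
Scan x ∈ F_7. For each x, list the y ∈ F_7 with f(x, y) ≡ 0 and those with g(x, y) ≡ 0 (mod 7); the common zeros in that column are the intersection.
  x = 0: f ≡ 0 at y ∈ ∅; g ≡ 0 at y ∈ ∅; common: ∅.
  x = 1: f ≡ 0 at y ∈ {0}; g ≡ 0 at y ∈ {0, 1, 2, 3, 4, 5, 6}; common: {0}.
  x = 2: f ≡ 0 at y ∈ ∅; g ≡ 0 at y ∈ ∅; common: ∅.
  x = 3: f ≡ 0 at y ∈ {5}; g ≡ 0 at y ∈ ∅; common: ∅.
  x = 4: f ≡ 0 at y ∈ ∅; g ≡ 0 at y ∈ ∅; common: ∅.
  x = 5: f ≡ 0 at y ∈ {1, 5}; g ≡ 0 at y ∈ ∅; common: ∅.
  x = 6: f ≡ 0 at y ∈ {0, 4}; g ≡ 0 at y ∈ ∅; common: ∅.
Collecting: common zeros = {(1, 0)}, so the count is 1.
Comparison with the Bézout bound: 1 ≤ 2 = deg(f)·deg(g), as expected for curves with no common component (the affine F_7-count falls short of the bound because intersections may lie at infinity, over extension fields, or carry multiplicity).


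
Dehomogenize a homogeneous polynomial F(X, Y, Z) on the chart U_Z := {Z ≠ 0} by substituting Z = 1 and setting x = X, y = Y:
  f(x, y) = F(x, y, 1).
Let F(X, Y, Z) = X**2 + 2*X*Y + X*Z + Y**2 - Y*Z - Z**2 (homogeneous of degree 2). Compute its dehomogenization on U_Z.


f(x, y) = x**2 + 2*x*y + x + y**2 - y - 1

On U_Z we set Z = 1. Each monomial c·X^i·Y^j·Z^k in F becomes c·x^i·y^j·1^k = c·x^i·y^j.
Substituting Z = 1: F(X, Y, 1) = x**2 + 2*x*y + x + y**2 - y - 1.
Note: deg(f) ≤ deg(F) = 2; strict inequality happens when F is divisible by Z (lost terms).


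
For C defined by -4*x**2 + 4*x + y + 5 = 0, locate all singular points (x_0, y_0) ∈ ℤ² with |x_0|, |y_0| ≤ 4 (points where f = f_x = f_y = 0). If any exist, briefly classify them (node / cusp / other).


No singular points in the scanned grid; C is smooth there.

Compute partial derivatives:
  f_x = 4 - 8*x.
  f_y = 1.
f_y = 1 is a nonzero constant, so f_y never vanishes: no point (x, y) can satisfy f = f_x = f_y = 0. In particular no (x, y) ∈ {−4, ..., 4}² is singular; the curve is smooth.


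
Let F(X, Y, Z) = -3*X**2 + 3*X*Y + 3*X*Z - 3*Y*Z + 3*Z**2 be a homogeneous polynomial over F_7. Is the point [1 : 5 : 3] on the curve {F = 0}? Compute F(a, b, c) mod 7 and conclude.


F(1,5,3) ≡ 3 (mod 7); P is NOT on the curve.

Evaluate F(1, 5, 3) term-by-term (mod 7).
  -3*X**2 ↦ -3·1·1·1 = -3
  3*X*Y ↦ 3·1·5·1 = 15
  3*X*Z ↦ 3·1·1·3 = 9
  -3*Y*Z ↦ -3·1·5·3 = -45
  3*Z**2 ↦ 3·1·1·9 = 27
Sum: F(1, 5, 3) = (-3) + (15) + (9) + (-45) + (27) = 3.
Reducing mod 7: 3 ≡ 3 (mod 7).
Since F(a, b, c) ≡ 3 ≠ 0 (mod 7), P does NOT lie on the curve.
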